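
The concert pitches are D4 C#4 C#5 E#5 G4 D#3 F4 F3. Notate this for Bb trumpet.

Written C4 sounds as Bb3 on the Bb trumpet, so concert pitches are written a major second up.
D4 gives E4
C#4 gives D#4
C#5 gives D#5
E#5 gives F##5
G4 gives A4
D#3 gives E#3
F4 gives G4
F3 gives G3

E4 D#4 D#5 F##5 A4 E#3 G4 G3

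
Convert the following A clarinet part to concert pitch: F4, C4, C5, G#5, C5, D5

Written C4 on the A clarinet sounds as A3, a minor third lower; apply that shift to every note.
F4 -> D4
C4 -> A3
C5 -> A4
G#5 -> E#5
C5 -> A4
D5 -> B4

D4 A3 A4 E#5 A4 B4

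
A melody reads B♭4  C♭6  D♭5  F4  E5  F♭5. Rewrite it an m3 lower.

Bb4 → G4
Cb6 → Ab5
Db5 → Bb4
F4 → D4
E5 → C#5
Fb5 → Db5

G4 Ab5 Bb4 D4 C#5 Db5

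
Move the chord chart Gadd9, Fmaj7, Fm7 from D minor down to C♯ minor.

F#add9 Emaj7 Em7

D minor down to C♯ minor is a minor second; each chord root moves by that interval while the quality stays the same.
Gadd9: root G down a minor second → F#, giving F#add9.
Fmaj7: root F down a minor second → E, giving Emaj7.
Fm7: root F down a minor second → E, giving Em7.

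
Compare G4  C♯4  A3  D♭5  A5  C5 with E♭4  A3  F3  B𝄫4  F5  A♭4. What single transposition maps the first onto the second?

Take the first pair: G4 → Eb4. G to E spans 3 letter names, so the interval is some kind of third.
Eb4 to G4 is 4 semitones, which makes it a major third; the second version is lower, so the direction is down.
Checking another pair — C5 → Ab4 — gives the same interval.

down a major third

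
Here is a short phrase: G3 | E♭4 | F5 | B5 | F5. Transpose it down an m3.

G3 -> E3
Eb4 -> C4
F5 -> D5
B5 -> G#5
F5 -> D5

E3 C4 D5 G#5 D5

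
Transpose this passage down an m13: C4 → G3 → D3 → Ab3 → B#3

C4 down a minor thirteenth is E2.
G3: a thirteenth down reaches B, and 20 semitones makes it B1.
D3 down a minor thirteenth is F#1.
Ab3: a thirteenth down reaches C, and 20 semitones makes it C2.
B#3: a thirteenth down reaches D, and 20 semitones makes it D##2.

E2 B1 F#1 C2 D##2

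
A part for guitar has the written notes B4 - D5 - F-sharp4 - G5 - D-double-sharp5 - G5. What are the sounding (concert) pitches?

B3 D4 F#3 G4 D##4 G4

The guitar sounds a perfect octave below written, so transpose each written note down a perfect octave.
B4 gives B3
D5 gives D4
F#4 gives F#3
G5 gives G4
D##5 gives D##4
G5 gives G4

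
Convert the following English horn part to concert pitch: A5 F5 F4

D5 Bb4 Bb3

Written C4 on the English horn sounds as F3, a perfect fifth lower; apply that shift to every note.
A5 to D5
F5 to Bb4
F4 to Bb3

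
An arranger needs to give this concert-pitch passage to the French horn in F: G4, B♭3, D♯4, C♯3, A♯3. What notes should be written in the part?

D5 F4 A#4 G#3 E#4

The French horn in F sounds a perfect fifth below written, so the written part must be a perfect fifth above concert — transpose each note up.
G4 -> D5
Bb3 -> F4
D#4 -> A#4
C#3 -> G#3
A#3 -> E#4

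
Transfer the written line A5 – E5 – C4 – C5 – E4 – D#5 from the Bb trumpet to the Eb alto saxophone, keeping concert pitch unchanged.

E6 B5 G4 G5 B4 A#5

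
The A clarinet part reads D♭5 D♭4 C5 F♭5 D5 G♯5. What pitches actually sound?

The A clarinet sounds a minor third below written, so transpose each written note down a minor third.
Db5 to Bb4
Db4 to Bb3
C5 to A4
Fb5 to Db5
D5 to B4
G#5 to E#5

Bb4 Bb3 A4 Db5 B4 E#5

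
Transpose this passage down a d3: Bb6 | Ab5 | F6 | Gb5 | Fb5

G#6 F#5 D#6 E5 D5

Bb6 to G#6
Ab5 to F#5
F6 to D#6
Gb5 to E5
Fb5 to D5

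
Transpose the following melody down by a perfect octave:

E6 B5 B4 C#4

E6 gives E5
B5 gives B4
B4 gives B3
C#4 gives C#3

E5 B4 B3 C#3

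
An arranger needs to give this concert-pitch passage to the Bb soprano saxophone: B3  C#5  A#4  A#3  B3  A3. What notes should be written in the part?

C#4 D#5 B#4 B#3 C#4 B3

The Bb soprano saxophone sounds a major second below written, so the written part must be a major second above concert — transpose each note up.
B3 to C#4
C#5 to D#5
A#4 to B#4
A#3 to B#3
B3 to C#4
A3 to B3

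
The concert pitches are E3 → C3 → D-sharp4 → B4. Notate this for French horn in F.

B3 G3 A#4 F#5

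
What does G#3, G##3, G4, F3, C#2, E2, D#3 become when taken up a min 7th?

G#3 up a minor seventh is F#4.
G##3: a seventh up reaches F, and 10 semitones makes it F##4.
A minor seventh up from G4 gives F5.
F3 up a minor seventh is Eb4.
C#2 up a minor seventh is B2.
E2 up a minor seventh is D3.
A minor seventh up from D#3 gives C#4.

F#4 F##4 F5 Eb4 B2 D3 C#4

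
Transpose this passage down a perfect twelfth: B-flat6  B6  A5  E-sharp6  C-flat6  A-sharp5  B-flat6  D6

Bb6: a twelfth down reaches E, and 19 semitones makes it Eb5.
B6 down a perfect twelfth is E5.
A5 down a perfect twelfth is D4.
E#6: a twelfth down reaches A, and 19 semitones makes it A#4.
Cb6 down a perfect twelfth is Fb4.
A#5: a twelfth down reaches D, and 19 semitones makes it D#4.
Bb6 down a perfect twelfth is Eb5.
D6: a twelfth down reaches G, and 19 semitones makes it G4.

Eb5 E5 D4 A#4 Fb4 D#4 Eb5 G4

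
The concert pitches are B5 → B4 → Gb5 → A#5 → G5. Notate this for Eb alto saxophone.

G#6 G#5 Eb6 F##6 E6

Written C4 sounds as Eb3 on the Eb alto saxophone, so concert pitches are written a major sixth up.
B5 gives G#6
B4 gives G#5
Gb5 gives Eb6
A#5 gives F##6
G5 gives E6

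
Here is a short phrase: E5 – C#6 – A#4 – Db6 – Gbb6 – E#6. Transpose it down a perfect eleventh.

B3 G#4 E#3 Ab4 Dbb5 B#4

A perfect eleventh down from E5 gives B3.
C#6: an eleventh down reaches G, and 17 semitones makes it G#4.
A#4: an eleventh down reaches E, and 17 semitones makes it E#3.
Db6 down a perfect eleventh is Ab4.
A perfect eleventh down from Gbb6 gives Dbb5.
E#6 down a perfect eleventh is B#4.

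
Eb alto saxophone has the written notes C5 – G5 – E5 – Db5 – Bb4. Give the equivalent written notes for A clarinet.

First find concert pitch: the Eb alto saxophone sounds a major sixth below written, so C5 G5 E5 Db5 Bb4 sounds Eb4 Bb4 G4 Fb4 Db4.
Then write for A clarinet: it sounds a minor third below written, so the part must be a minor third above concert.
Eb4 → Gb4
Bb4 → Db5
G4 → Bb4
Fb4 → Abb4
Db4 → Fb4

Gb4 Db5 Bb4 Abb4 Fb4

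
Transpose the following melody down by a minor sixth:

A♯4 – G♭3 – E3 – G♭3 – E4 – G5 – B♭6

A#4 -> C##4
Gb3 -> Bb2
E3 -> G#2
Gb3 -> Bb2
E4 -> G#3
G5 -> B4
Bb6 -> D6

C##4 Bb2 G#2 Bb2 G#3 B4 D6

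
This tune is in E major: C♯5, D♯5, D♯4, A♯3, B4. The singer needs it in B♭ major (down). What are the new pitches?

G4 A4 A3 E3 F4

From E down to B♭ is an augmented fourth; apply that to each pitch.
C#5 gives G4
D#5 gives A4
D#4 gives A3
A#3 gives E3
B4 gives F4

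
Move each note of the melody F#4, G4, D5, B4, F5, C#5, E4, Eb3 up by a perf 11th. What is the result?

B5 C6 G6 E6 Bb6 F#6 A5 Ab4

F#4: an eleventh up reaches B, and 17 semitones makes it B5.
G4 up a perfect eleventh is C6.
D5 up a perfect eleventh is G6.
A perfect eleventh up from B4 gives E6.
F5: an eleventh up reaches B, and 17 semitones makes it Bb6.
C#5 up a perfect eleventh is F#6.
A perfect eleventh up from E4 gives A5.
A perfect eleventh up from Eb3 gives Ab4.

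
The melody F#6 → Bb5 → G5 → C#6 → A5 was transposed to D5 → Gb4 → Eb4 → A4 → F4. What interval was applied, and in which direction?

down a major tenth

Take the first pair: F#6 → D5. F to D spans 10 letter names, so the interval is some kind of tenth.
D5 to F#6 is 16 semitones, which makes it a major tenth; the second version is lower, so the direction is down.
Checking another pair — A5 → F4 — gives the same interval.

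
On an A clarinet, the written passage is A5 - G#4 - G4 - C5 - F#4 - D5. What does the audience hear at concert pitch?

F#5 E#4 E4 A4 D#4 B4

Written C4 on the A clarinet sounds as A3, a minor third lower; apply that shift to every note.
A5 becomes F#5
G#4 becomes E#4
G4 becomes E4
C5 becomes A4
F#4 becomes D#4
D5 becomes B4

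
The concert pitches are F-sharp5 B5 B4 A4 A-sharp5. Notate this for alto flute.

Written C4 sounds as G3 on the alto flute, so concert pitches are written a perfect fourth up.
F#5 gives B5
B5 gives E6
B4 gives E5
A4 gives D5
A#5 gives D#6

B5 E6 E5 D5 D#6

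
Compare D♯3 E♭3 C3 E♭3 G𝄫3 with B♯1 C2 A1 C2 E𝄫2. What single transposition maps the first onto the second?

down a minor tenth

From D#3 to B#1 is 10 letter names — a tenth of some quality.
B#1 to D#3 is 15 semitones, which makes it a minor tenth; the second version is lower, so the direction is down.
Checking another pair — Gbb3 → Ebb2 — gives the same interval.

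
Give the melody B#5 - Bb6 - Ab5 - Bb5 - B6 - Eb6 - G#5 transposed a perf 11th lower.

F##4 F5 Eb4 F4 F#5 Bb4 D#4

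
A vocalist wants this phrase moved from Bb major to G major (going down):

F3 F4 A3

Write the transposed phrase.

Bb major to G major down is a minor third, so every note moves down by that interval.
F3 to D3
F4 to D4
A3 to F#3

D3 D4 F#3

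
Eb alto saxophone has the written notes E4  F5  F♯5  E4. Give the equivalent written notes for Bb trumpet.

A3 Bb4 B4 A3

First find concert pitch: the Eb alto saxophone sounds a major sixth below written, so E4 F5 F♯5 E4 sounds G3 Ab4 A4 G3.
Then write for Bb trumpet: it sounds a major second below written, so the part must be a major second above concert.
G3 → A3
Ab4 → Bb4
A4 → B4
G3 → A3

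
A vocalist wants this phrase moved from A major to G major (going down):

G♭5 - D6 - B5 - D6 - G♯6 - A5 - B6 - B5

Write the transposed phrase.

A major to G major down is a major second, so every note moves down by that interval.
Gb5 -> Fb5
D6 -> C6
B5 -> A5
D6 -> C6
G#6 -> F#6
A5 -> G5
B6 -> A6
B5 -> A5

Fb5 C6 A5 C6 F#6 G5 A6 A5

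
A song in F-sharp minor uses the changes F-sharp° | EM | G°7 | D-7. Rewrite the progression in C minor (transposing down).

C° BbM Db°7 Ab-7

F-sharp minor down to C minor is an augmented fourth; each chord root moves by that interval while the quality stays the same.
F-sharp°: root F-sharp down an augmented fourth → C, giving C°.
EM: root E down an augmented fourth → Bb, giving BbM.
G°7: root G down an augmented fourth → Db, giving Db°7.
D-7: root D down an augmented fourth → Ab, giving Ab-7.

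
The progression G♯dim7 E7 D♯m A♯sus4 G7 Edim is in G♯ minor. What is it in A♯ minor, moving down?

G♯ minor down to A♯ minor is a minor seventh; each chord root moves by that interval while the quality stays the same.
G♯dim7: root G♯ down a minor seventh → A#, giving A#dim7.
E7: root E down a minor seventh → F#, giving F#7.
D♯m: root D♯ down a minor seventh → E#, giving E#m.
A♯sus4: root A♯ down a minor seventh → B#, giving B#sus4.
G7: root G down a minor seventh → A, giving A7.
Edim: root E down a minor seventh → F#, giving F#dim.

A#dim7 F#7 E#m B#sus4 A7 F#dim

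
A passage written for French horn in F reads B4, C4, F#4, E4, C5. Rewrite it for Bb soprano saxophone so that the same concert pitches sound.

F#4 G3 C#4 B3 G4

First find concert pitch: the French horn in F sounds a perfect fifth below written, so B4 C4 F#4 E4 C5 sounds E4 F3 B3 A3 F4.
Then write for Bb soprano saxophone: it sounds a major second below written, so the part must be a major second above concert.
E4 → F#4
F3 → G3
B3 → C#4
A3 → B3
F4 → G4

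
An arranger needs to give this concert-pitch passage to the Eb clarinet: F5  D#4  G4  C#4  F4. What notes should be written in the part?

The Eb clarinet sounds a minor third above written, so the written part must be a minor third below concert — transpose each note down.
F5 -> D5
D#4 -> B#3
G4 -> E4
C#4 -> A#3
F4 -> D4

D5 B#3 E4 A#3 D4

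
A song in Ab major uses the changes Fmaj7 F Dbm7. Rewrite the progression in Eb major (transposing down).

Cmaj7 C Abm7

Ab major down to Eb major is a perfect fourth; each chord root moves by that interval while the quality stays the same.
Fmaj7: root F down a perfect fourth → C, giving Cmaj7.
F: root F down a perfect fourth → C, giving C.
Dbm7: root Db down a perfect fourth → Ab, giving Abm7.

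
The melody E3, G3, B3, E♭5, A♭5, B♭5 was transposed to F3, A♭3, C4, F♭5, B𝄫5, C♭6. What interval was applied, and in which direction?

up a minor second

Take the first pair: E3 → F3. E to F spans 2 letter names, so the interval is some kind of second.
E3 to F3 is 1 semitone, which makes it a minor second; the second version is higher, so the direction is up.
Checking another pair — Bb5 → Cb6 — gives the same interval.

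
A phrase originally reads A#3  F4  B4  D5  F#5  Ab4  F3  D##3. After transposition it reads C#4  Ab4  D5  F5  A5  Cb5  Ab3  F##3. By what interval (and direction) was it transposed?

From A#3 to C#4 is 3 letter names — a third of some quality.
A#3 to C#4 is 3 semitones, which makes it a minor third; the second version is higher, so the direction is up.
Checking another pair — D##3 → F##3 — gives the same interval.

up a minor third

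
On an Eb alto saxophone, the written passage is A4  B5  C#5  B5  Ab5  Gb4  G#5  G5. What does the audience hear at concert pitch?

Written C4 on the Eb alto saxophone sounds as Eb3, a major sixth lower; apply that shift to every note.
A4 -> C4
B5 -> D5
C#5 -> E4
B5 -> D5
Ab5 -> Cb5
Gb4 -> Bbb3
G#5 -> B4
G5 -> Bb4

C4 D5 E4 D5 Cb5 Bbb3 B4 Bb4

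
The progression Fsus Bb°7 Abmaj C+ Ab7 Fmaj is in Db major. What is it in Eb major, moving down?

Db major down to Eb major is a minor seventh; each chord root moves by that interval while the quality stays the same.
Fsus: root F down a minor seventh → G, giving Gsus.
Bb°7: root Bb down a minor seventh → C, giving C°7.
Abmaj: root Ab down a minor seventh → Bb, giving Bbmaj.
C+: root C down a minor seventh → D, giving D+.
Ab7: root Ab down a minor seventh → Bb, giving Bb7.
Fmaj: root F down a minor seventh → G, giving Gmaj.

Gsus C°7 Bbmaj D+ Bb7 Gmaj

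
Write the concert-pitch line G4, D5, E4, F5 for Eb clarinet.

E4 B4 C#4 D5

The Eb clarinet sounds a minor third above written, so the written part must be a minor third below concert — transpose each note down.
G4 → E4
D5 → B4
E4 → C#4
F5 → D5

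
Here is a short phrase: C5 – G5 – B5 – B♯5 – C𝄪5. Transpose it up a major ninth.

C5 up a major ninth is D6.
G5 up a major ninth is A6.
B5 up a major ninth is C#7.
A major ninth up from B#5 gives C##7.
A major ninth up from C##5 gives D##6.

D6 A6 C#7 C##7 D##6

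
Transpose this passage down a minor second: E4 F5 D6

E4 to D#4
F5 to E5
D6 to C#6

D#4 E5 C#6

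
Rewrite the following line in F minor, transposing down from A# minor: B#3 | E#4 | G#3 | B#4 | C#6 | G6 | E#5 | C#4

From A# down to F is an augmented third; apply that to each pitch.
B#3 gives G3
E#4 gives C4
G#3 gives Eb3
B#4 gives G4
C#6 gives Ab5
G6 gives Ebb6
E#5 gives C5
C#4 gives Ab3

G3 C4 Eb3 G4 Ab5 Ebb6 C5 Ab3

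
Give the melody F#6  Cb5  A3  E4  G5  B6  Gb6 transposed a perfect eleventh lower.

F#6 gives C#5
Cb5 gives Gb3
A3 gives E2
E4 gives B2
G5 gives D4
B6 gives F#5
Gb6 gives Db5

C#5 Gb3 E2 B2 D4 F#5 Db5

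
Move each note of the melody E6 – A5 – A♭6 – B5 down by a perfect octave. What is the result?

E5 A4 Ab5 B4

A perfect octave down from E6 gives E5.
A5 down a perfect octave is A4.
Ab6 down a perfect octave is Ab5.
A perfect octave down from B5 gives B4.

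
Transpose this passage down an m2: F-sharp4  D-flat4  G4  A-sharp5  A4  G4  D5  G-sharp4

E#4 C4 F#4 G##5 G#4 F#4 C#5 F##4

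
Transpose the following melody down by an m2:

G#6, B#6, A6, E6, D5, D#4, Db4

G#6: a second down reaches F, and 1 semitone makes it F##6.
B#6 down a minor second is A##6.
A6: a second down reaches G, and 1 semitone makes it G#6.
A minor second down from E6 gives D#6.
A minor second down from D5 gives C#5.
D#4 down a minor second is C##4.
Db4 down a minor second is C4.

F##6 A##6 G#6 D#6 C#5 C##4 C4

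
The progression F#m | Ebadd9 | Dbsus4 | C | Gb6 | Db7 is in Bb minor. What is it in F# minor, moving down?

C##m Badd9 Asus4 G# D6 A7

Bb minor down to F# minor is a diminished fourth; each chord root moves by that interval while the quality stays the same.
F#m: root F# down a diminished fourth → C##, giving C##m.
Ebadd9: root Eb down a diminished fourth → B, giving Badd9.
Dbsus4: root Db down a diminished fourth → A, giving Asus4.
C: root C down a diminished fourth → G#, giving G#.
Gb6: root Gb down a diminished fourth → D, giving D6.
Db7: root Db down a diminished fourth → A, giving A7.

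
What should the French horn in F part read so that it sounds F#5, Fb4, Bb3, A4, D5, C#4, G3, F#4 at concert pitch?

The French horn in F sounds a perfect fifth below written, so the written part must be a perfect fifth above concert — transpose each note up.
F#5 gives C#6
Fb4 gives Cb5
Bb3 gives F4
A4 gives E5
D5 gives A5
C#4 gives G#4
G3 gives D4
F#4 gives C#5

C#6 Cb5 F4 E5 A5 G#4 D4 C#5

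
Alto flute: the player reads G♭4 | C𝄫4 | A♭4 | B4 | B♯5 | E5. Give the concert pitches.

Written C4 on the alto flute sounds as G3, a perfect fourth lower; apply that shift to every note.
Gb4 gives Db4
Cbb4 gives Gbb3
Ab4 gives Eb4
B4 gives F#4
B#5 gives F##5
E5 gives B4

Db4 Gbb3 Eb4 F#4 F##5 B4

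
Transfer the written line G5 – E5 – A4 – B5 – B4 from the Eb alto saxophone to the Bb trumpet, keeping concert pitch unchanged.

First find concert pitch: the Eb alto saxophone sounds a major sixth below written, so G5 E5 A4 B5 B4 sounds Bb4 G4 C4 D5 D4.
Then write for Bb trumpet: it sounds a major second below written, so the part must be a major second above concert.
Bb4 → C5
G4 → A4
C4 → D4
D5 → E5
D4 → E4

C5 A4 D4 E5 E4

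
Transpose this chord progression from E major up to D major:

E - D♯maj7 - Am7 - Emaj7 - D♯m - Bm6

D C#maj7 Gm7 Dmaj7 C#m Am6

E major up to D major is a minor seventh; each chord root moves by that interval while the quality stays the same.
E: root E up a minor seventh → D, giving D.
D♯maj7: root D♯ up a minor seventh → C#, giving C#maj7.
Am7: root A up a minor seventh → G, giving Gm7.
Emaj7: root E up a minor seventh → D, giving Dmaj7.
D♯m: root D♯ up a minor seventh → C#, giving C#m.
Bm6: root B up a minor seventh → A, giving Am6.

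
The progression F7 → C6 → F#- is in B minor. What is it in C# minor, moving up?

G7 D6 G#-

B minor up to C# minor is a major second; each chord root moves by that interval while the quality stays the same.
F7: root F up a major second → G, giving G7.
C6: root C up a major second → D, giving D6.
F#-: root F# up a major second → G#, giving G#-.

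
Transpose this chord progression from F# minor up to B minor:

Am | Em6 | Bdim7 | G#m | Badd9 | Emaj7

F# minor up to B minor is a perfect fourth; each chord root moves by that interval while the quality stays the same.
Am: root A up a perfect fourth → D, giving Dm.
Em6: root E up a perfect fourth → A, giving Am6.
Bdim7: root B up a perfect fourth → E, giving Edim7.
G#m: root G# up a perfect fourth → C#, giving C#m.
Badd9: root B up a perfect fourth → E, giving Eadd9.
Emaj7: root E up a perfect fourth → A, giving Amaj7.

Dm Am6 Edim7 C#m Eadd9 Amaj7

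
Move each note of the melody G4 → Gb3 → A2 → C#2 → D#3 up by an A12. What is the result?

D#6 D5 E#4 G##3 A##4

G4 becomes D#6
Gb3 becomes D5
A2 becomes E#4
C#2 becomes G##3
D#3 becomes A##4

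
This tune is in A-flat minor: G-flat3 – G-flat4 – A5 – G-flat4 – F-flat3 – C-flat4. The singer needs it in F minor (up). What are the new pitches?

A-flat minor to F minor up is a major sixth, so every note moves up by that interval.
Gb3 -> Eb4
Gb4 -> Eb5
A5 -> F#6
Gb4 -> Eb5
Fb3 -> Db4
Cb4 -> Ab4

Eb4 Eb5 F#6 Eb5 Db4 Ab4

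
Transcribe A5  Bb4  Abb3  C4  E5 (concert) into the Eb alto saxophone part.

F#6 G5 Fb4 A4 C#6

The Eb alto saxophone sounds a major sixth below written, so the written part must be a major sixth above concert — transpose each note up.
A5 to F#6
Bb4 to G5
Abb3 to Fb4
C4 to A4
E5 to C#6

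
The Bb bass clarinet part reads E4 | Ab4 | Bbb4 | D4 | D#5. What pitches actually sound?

D3 Gb3 Abb3 C3 C#4

Written C4 on the Bb bass clarinet sounds as Bb2, a major ninth lower; apply that shift to every note.
E4 → D3
Ab4 → Gb3
Bbb4 → Abb3
D4 → C3
D#5 → C#4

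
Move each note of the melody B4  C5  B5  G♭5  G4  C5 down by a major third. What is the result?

G4 Ab4 G5 Ebb5 Eb4 Ab4

B4 gives G4
C5 gives Ab4
B5 gives G5
Gb5 gives Ebb5
G4 gives Eb4
C5 gives Ab4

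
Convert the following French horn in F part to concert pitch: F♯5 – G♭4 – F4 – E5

Written C4 on the French horn in F sounds as F3, a perfect fifth lower; apply that shift to every note.
F#5 → B4
Gb4 → Cb4
F4 → Bb3
E5 → A4

B4 Cb4 Bb3 A4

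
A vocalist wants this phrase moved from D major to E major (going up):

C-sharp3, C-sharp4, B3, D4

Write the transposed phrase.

D major to E major up is a major second, so every note moves up by that interval.
C#3 → D#3
C#4 → D#4
B3 → C#4
D4 → E4

D#3 D#4 C#4 E4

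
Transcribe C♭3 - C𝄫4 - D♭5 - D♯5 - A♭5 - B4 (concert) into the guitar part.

Cb4 Cbb5 Db6 D#6 Ab6 B5

The guitar sounds a perfect octave below written, so the written part must be a perfect octave above concert — transpose each note up.
Cb3 → Cb4
Cbb4 → Cbb5
Db5 → Db6
D#5 → D#6
Ab5 → Ab6
B4 → B5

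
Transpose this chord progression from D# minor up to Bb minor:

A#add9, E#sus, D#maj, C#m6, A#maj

D# minor up to Bb minor is a diminished sixth; each chord root moves by that interval while the quality stays the same.
A#add9: root A# up a diminished sixth → F, giving Fadd9.
E#sus: root E# up a diminished sixth → C, giving Csus.
D#maj: root D# up a diminished sixth → Bb, giving Bbmaj.
C#m6: root C# up a diminished sixth → Ab, giving Abm6.
A#maj: root A# up a diminished sixth → F, giving Fmaj.

Fadd9 Csus Bbmaj Abm6 Fmaj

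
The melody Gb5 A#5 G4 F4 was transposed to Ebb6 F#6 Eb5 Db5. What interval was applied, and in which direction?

up a minor sixth

From Gb5 to Ebb6 is 6 letter names — a sixth of some quality.
Gb5 to Ebb6 is 8 semitones, which makes it a minor sixth; the second version is higher, so the direction is up.
Checking another pair — F4 → Db5 — gives the same interval.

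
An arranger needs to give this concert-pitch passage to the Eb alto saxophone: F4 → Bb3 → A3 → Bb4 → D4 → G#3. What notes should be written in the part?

D5 G4 F#4 G5 B4 E#4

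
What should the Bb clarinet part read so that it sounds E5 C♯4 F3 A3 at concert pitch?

F#5 D#4 G3 B3

The Bb clarinet sounds a major second below written, so the written part must be a major second above concert — transpose each note up.
E5 becomes F#5
C#4 becomes D#4
F3 becomes G3
A3 becomes B3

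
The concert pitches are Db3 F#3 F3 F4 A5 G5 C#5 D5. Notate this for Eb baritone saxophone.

Bb4 D#5 D5 D6 F#7 E7 A#6 B6

The Eb baritone saxophone sounds a major thirteenth below written, so the written part must be a major thirteenth above concert — transpose each note up.
Db3 becomes Bb4
F#3 becomes D#5
F3 becomes D5
F4 becomes D6
A5 becomes F#7
G5 becomes E7
C#5 becomes A#6
D5 becomes B6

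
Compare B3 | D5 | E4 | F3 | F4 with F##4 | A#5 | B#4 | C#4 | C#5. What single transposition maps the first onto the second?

From B3 to F##4 is 5 letter names — a fifth of some quality.
B3 to F##4 is 8 semitones, which makes it an augmented fifth; the second version is higher, so the direction is up.
Checking another pair — F4 → C#5 — gives the same interval.

up an augmented fifth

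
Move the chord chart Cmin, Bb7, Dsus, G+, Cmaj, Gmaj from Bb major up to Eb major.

Fmin Eb7 Gsus C+ Fmaj Cmaj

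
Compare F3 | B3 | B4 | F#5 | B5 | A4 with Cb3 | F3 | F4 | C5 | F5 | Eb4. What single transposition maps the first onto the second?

down an augmented fourth

Take the first pair: F3 → Cb3. F to C spans 4 letter names, so the interval is some kind of fourth.
Cb3 to F3 is 6 semitones, which makes it an augmented fourth; the second version is lower, so the direction is down.
Checking another pair — A4 → Eb4 — gives the same interval.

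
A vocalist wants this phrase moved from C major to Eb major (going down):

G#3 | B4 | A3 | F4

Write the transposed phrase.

B2 D4 C3 Ab3

From C down to Eb is a major sixth; apply that to each pitch.
G#3 → B2
B4 → D4
A3 → C3
F4 → Ab3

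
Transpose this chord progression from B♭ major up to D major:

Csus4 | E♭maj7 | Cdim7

B♭ major up to D major is a major third; each chord root moves by that interval while the quality stays the same.
Csus4: root C up a major third → E, giving Esus4.
E♭maj7: root E♭ up a major third → G, giving Gmaj7.
Cdim7: root C up a major third → E, giving Edim7.

Esus4 Gmaj7 Edim7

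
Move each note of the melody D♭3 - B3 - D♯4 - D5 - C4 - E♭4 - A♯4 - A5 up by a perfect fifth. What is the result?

Ab3 F#4 A#4 A5 G4 Bb4 E#5 E6

Db3 gives Ab3
B3 gives F#4
D#4 gives A#4
D5 gives A5
C4 gives G4
Eb4 gives Bb4
A#4 gives E#5
A5 gives E6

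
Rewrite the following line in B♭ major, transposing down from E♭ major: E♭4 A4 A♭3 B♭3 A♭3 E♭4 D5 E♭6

Bb3 E4 Eb3 F3 Eb3 Bb3 A4 Bb5

E♭ major to B♭ major down is a perfect fourth, so every note moves down by that interval.
Eb4 -> Bb3
A4 -> E4
Ab3 -> Eb3
Bb3 -> F3
Ab3 -> Eb3
Eb4 -> Bb3
D5 -> A4
Eb6 -> Bb5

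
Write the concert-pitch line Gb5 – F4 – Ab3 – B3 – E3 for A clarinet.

Bbb5 Ab4 Cb4 D4 G3

The A clarinet sounds a minor third below written, so the written part must be a minor third above concert — transpose each note up.
Gb5 → Bbb5
F4 → Ab4
Ab3 → Cb4
B3 → D4
E3 → G3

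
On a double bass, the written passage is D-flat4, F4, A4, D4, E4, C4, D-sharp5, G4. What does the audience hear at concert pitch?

The double bass sounds a perfect octave below written, so transpose each written note down a perfect octave.
Db4 gives Db3
F4 gives F3
A4 gives A3
D4 gives D3
E4 gives E3
C4 gives C3
D#5 gives D#4
G4 gives G3

Db3 F3 A3 D3 E3 C3 D#4 G3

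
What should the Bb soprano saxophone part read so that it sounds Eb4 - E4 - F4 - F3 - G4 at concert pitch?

F4 F#4 G4 G3 A4

The Bb soprano saxophone sounds a major second below written, so the written part must be a major second above concert — transpose each note up.
Eb4 -> F4
E4 -> F#4
F4 -> G4
F3 -> G3
G4 -> A4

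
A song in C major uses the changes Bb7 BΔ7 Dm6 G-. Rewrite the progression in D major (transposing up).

C7 C#Δ7 Em6 A-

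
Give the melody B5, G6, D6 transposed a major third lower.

G5 Eb6 Bb5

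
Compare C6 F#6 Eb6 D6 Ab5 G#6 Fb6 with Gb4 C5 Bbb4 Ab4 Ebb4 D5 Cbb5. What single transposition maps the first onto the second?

down an augmented eleventh

From C6 to Gb4 is 11 letter names — an eleventh of some quality.
Gb4 to C6 is 18 semitones, which makes it an augmented eleventh; the second version is lower, so the direction is down.
Checking another pair — Fb6 → Cbb5 — gives the same interval.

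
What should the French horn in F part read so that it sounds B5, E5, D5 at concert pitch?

The French horn in F sounds a perfect fifth below written, so the written part must be a perfect fifth above concert — transpose each note up.
B5 → F#6
E5 → B5
D5 → A5

F#6 B5 A5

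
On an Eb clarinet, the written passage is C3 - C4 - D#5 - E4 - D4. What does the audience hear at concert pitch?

Written C4 on the Eb clarinet sounds as Eb4, a minor third higher; apply that shift to every note.
C3 to Eb3
C4 to Eb4
D#5 to F#5
E4 to G4
D4 to F4

Eb3 Eb4 F#5 G4 F4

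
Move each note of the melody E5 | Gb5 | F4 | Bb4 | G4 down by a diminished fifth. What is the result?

E5 → A#4
Gb5 → C5
F4 → B3
Bb4 → E4
G4 → C#4

A#4 C5 B3 E4 C#4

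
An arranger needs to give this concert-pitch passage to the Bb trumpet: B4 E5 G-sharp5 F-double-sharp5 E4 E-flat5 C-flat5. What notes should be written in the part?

C#5 F#5 A#5 G##5 F#4 F5 Db5

The Bb trumpet sounds a major second below written, so the written part must be a major second above concert — transpose each note up.
B4 becomes C#5
E5 becomes F#5
G#5 becomes A#5
F##5 becomes G##5
E4 becomes F#4
Eb5 becomes F5
Cb5 becomes Db5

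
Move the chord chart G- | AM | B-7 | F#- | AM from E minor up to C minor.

E minor up to C minor is a minor sixth; each chord root moves by that interval while the quality stays the same.
G-: root G up a minor sixth → Eb, giving Eb-.
AM: root A up a minor sixth → F, giving FM.
B-7: root B up a minor sixth → G, giving G-7.
F#-: root F# up a minor sixth → D, giving D-.
AM: root A up a minor sixth → F, giving FM.

Eb- FM G-7 D- FM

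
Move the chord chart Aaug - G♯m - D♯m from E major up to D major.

Gaug F#m C#m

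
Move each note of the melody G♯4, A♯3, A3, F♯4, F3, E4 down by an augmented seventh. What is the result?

G#4 to Ab3
A#3 to Bb2
A3 to Bbb2
F#4 to Gb3
F3 to Gbb2
E4 to Fb3

Ab3 Bb2 Bbb2 Gb3 Gbb2 Fb3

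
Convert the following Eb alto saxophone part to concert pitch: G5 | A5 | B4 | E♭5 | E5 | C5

Written C4 on the Eb alto saxophone sounds as Eb3, a major sixth lower; apply that shift to every note.
G5 becomes Bb4
A5 becomes C5
B4 becomes D4
Eb5 becomes Gb4
E5 becomes G4
C5 becomes Eb4

Bb4 C5 D4 Gb4 G4 Eb4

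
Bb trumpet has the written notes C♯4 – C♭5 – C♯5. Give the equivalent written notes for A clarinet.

First find concert pitch: the Bb trumpet sounds a major second below written, so C♯4 C♭5 C♯5 sounds B3 Bbb4 B4.
Then write for A clarinet: it sounds a minor third below written, so the part must be a minor third above concert.
B3 → D4
Bbb4 → Dbb5
B4 → D5

D4 Dbb5 D5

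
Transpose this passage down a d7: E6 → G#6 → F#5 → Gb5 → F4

F##5 A##5 G##4 A4 G#3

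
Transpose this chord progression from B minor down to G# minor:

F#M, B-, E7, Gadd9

B minor down to G# minor is a minor third; each chord root moves by that interval while the quality stays the same.
F#M: root F# down a minor third → D#, giving D#M.
B-: root B down a minor third → G#, giving G#-.
E7: root E down a minor third → C#, giving C#7.
Gadd9: root G down a minor third → E, giving Eadd9.

D#M G#- C#7 Eadd9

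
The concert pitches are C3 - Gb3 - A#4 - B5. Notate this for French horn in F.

Written C4 sounds as F3 on the French horn in F, so concert pitches are written a perfect fifth up.
C3 to G3
Gb3 to Db4
A#4 to E#5
B5 to F#6

G3 Db4 E#5 F#6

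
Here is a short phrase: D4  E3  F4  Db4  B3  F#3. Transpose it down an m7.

E3 F#2 G3 Eb3 C#3 G#2

D4 becomes E3
E3 becomes F#2
F4 becomes G3
Db4 becomes Eb3
B3 becomes C#3
F#3 becomes G#2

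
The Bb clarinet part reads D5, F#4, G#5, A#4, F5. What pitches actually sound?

C5 E4 F#5 G#4 Eb5

The Bb clarinet sounds a major second below written, so transpose each written note down a major second.
D5 to C5
F#4 to E4
G#5 to F#5
A#4 to G#4
F5 to Eb5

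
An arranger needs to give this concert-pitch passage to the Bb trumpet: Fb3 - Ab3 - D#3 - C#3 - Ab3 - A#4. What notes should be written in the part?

Gb3 Bb3 E#3 D#3 Bb3 B#4

Written C4 sounds as Bb3 on the Bb trumpet, so concert pitches are written a major second up.
Fb3 → Gb3
Ab3 → Bb3
D#3 → E#3
C#3 → D#3
Ab3 → Bb3
A#4 → B#4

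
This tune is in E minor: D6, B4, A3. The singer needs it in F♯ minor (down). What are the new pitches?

E5 C#4 B2

From E down to F♯ is a minor seventh; apply that to each pitch.
D6 becomes E5
B4 becomes C#4
A3 becomes B2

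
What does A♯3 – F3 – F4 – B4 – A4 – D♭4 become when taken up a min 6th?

A#3 up a minor sixth is F#4.
F3 up a minor sixth is Db4.
F4 up a minor sixth is Db5.
B4: a sixth up reaches G, and 8 semitones makes it G5.
A4 up a minor sixth is F5.
Db4: a sixth up reaches B, and 8 semitones makes it Bbb4.

F#4 Db4 Db5 G5 F5 Bbb4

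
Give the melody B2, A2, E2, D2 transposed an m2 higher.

B2 → C3
A2 → Bb2
E2 → F2
D2 → Eb2

C3 Bb2 F2 Eb2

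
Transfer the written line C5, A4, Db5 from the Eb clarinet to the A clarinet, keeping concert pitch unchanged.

First find concert pitch: the Eb clarinet sounds a minor third above written, so C5 A4 Db5 sounds Eb5 C5 Fb5.
Then write for A clarinet: it sounds a minor third below written, so the part must be a minor third above concert.
Eb5 → Gb5
C5 → Eb5
Fb5 → Abb5

Gb5 Eb5 Abb5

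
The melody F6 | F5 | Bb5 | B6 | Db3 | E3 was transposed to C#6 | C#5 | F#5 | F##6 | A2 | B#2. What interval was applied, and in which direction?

From F6 to C#6 is 4 letter names — a fourth of some quality.
C#6 to F6 is 4 semitones, which makes it a diminished fourth; the second version is lower, so the direction is down.
Checking another pair — E3 → B#2 — gives the same interval.

down a diminished fourth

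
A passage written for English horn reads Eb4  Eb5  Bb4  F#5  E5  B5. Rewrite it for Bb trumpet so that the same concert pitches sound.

First find concert pitch: the English horn sounds a perfect fifth below written, so Eb4 Eb5 Bb4 F#5 E5 B5 sounds Ab3 Ab4 Eb4 B4 A4 E5.
Then write for Bb trumpet: it sounds a major second below written, so the part must be a major second above concert.
Ab3 → Bb3
Ab4 → Bb4
Eb4 → F4
B4 → C#5
A4 → B4
E5 → F#5

Bb3 Bb4 F4 C#5 B4 F#5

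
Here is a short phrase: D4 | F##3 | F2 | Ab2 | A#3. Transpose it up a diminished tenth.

D4 -> Fb5
F##3 -> A4
F2 -> Abb3
Ab2 -> Cbb4
A#3 -> C5

Fb5 A4 Abb3 Cbb4 C5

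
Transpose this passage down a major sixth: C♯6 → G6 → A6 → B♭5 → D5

E5 Bb5 C6 Db5 F4

C#6 -> E5
G6 -> Bb5
A6 -> C6
Bb5 -> Db5
D5 -> F4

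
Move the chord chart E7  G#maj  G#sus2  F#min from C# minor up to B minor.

D7 F#maj F#sus2 Emin

C# minor up to B minor is a minor seventh; each chord root moves by that interval while the quality stays the same.
E7: root E up a minor seventh → D, giving D7.
G#maj: root G# up a minor seventh → F#, giving F#maj.
G#sus2: root G# up a minor seventh → F#, giving F#sus2.
F#min: root F# up a minor seventh → E, giving Emin.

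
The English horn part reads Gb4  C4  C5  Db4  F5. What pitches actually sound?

Written C4 on the English horn sounds as F3, a perfect fifth lower; apply that shift to every note.
Gb4 to Cb4
C4 to F3
C5 to F4
Db4 to Gb3
F5 to Bb4

Cb4 F3 F4 Gb3 Bb4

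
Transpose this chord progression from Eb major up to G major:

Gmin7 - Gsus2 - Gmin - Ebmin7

Bmin7 Bsus2 Bmin Gmin7

Eb major up to G major is a major third; each chord root moves by that interval while the quality stays the same.
Gmin7: root G up a major third → B, giving Bmin7.
Gsus2: root G up a major third → B, giving Bsus2.
Gmin: root G up a major third → B, giving Bmin.
Ebmin7: root Eb up a major third → G, giving Gmin7.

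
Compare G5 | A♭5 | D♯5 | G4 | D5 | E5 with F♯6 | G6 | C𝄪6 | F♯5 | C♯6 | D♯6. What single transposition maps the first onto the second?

Take the first pair: G5 → F#6. G to F spans 7 letter names, so the interval is some kind of seventh.
G5 to F#6 is 11 semitones, which makes it a major seventh; the second version is higher, so the direction is up.
Checking another pair — E5 → D#6 — gives the same interval.

up a major seventh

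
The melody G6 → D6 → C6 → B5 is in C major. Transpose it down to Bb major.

From C down to Bb is a major second; apply that to each pitch.
G6 -> F6
D6 -> C6
C6 -> Bb5
B5 -> A5

F6 C6 Bb5 A5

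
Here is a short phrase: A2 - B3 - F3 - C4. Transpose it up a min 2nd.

A2 → Bb2
B3 → C4
F3 → Gb3
C4 → Db4

Bb2 C4 Gb3 Db4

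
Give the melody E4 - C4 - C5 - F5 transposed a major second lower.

D4 Bb3 Bb4 Eb5

E4 becomes D4
C4 becomes Bb3
C5 becomes Bb4
F5 becomes Eb5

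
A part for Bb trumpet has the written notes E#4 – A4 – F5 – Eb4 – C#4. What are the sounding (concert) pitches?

D#4 G4 Eb5 Db4 B3

The Bb trumpet sounds a major second below written, so transpose each written note down a major second.
E#4 becomes D#4
A4 becomes G4
F5 becomes Eb5
Eb4 becomes Db4
C#4 becomes B3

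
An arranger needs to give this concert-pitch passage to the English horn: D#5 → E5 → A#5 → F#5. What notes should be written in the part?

A#5 B5 E#6 C#6

Written C4 sounds as F3 on the English horn, so concert pitches are written a perfect fifth up.
D#5 -> A#5
E5 -> B5
A#5 -> E#6
F#5 -> C#6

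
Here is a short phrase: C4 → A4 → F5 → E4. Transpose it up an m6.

C4 gives Ab4
A4 gives F5
F5 gives Db6
E4 gives C5

Ab4 F5 Db6 C5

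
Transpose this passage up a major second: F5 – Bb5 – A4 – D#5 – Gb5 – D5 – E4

F5 gives G5
Bb5 gives C6
A4 gives B4
D#5 gives E#5
Gb5 gives Ab5
D5 gives E5
E4 gives F#4

G5 C6 B4 E#5 Ab5 E5 F#4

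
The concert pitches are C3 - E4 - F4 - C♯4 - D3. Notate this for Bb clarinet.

D3 F#4 G4 D#4 E3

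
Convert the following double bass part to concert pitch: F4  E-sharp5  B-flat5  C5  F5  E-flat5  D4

F3 E#4 Bb4 C4 F4 Eb4 D3

The double bass sounds a perfect octave below written, so transpose each written note down a perfect octave.
F4 → F3
E#5 → E#4
Bb5 → Bb4
C5 → C4
F5 → F4
Eb5 → Eb4
D4 → D3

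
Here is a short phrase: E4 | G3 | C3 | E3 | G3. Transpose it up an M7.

A major seventh up from E4 gives D#5.
G3: a seventh up reaches F, and 11 semitones makes it F#4.
A major seventh up from C3 gives B3.
E3 up a major seventh is D#4.
G3: a seventh up reaches F, and 11 semitones makes it F#4.

D#5 F#4 B3 D#4 F#4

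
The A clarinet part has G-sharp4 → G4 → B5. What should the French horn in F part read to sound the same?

B#4 B4 D#6

First find concert pitch: the A clarinet sounds a minor third below written, so G-sharp4 G4 B5 sounds E#4 E4 G#5.
Then write for French horn in F: it sounds a perfect fifth below written, so the part must be a perfect fifth above concert.
E#4 → B#4
E4 → B4
G#5 → D#6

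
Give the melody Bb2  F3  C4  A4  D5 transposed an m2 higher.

Cb3 Gb3 Db4 Bb4 Eb5

A minor second up from Bb2 gives Cb3.
F3 up a minor second is Gb3.
A minor second up from C4 gives Db4.
A minor second up from A4 gives Bb4.
D5 up a minor second is Eb5.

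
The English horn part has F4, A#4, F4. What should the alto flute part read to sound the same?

Eb4 G#4 Eb4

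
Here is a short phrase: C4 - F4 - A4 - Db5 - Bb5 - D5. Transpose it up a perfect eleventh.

F5 Bb5 D6 Gb6 Eb7 G6

C4 → F5
F4 → Bb5
A4 → D6
Db5 → Gb6
Bb5 → Eb7
D5 → G6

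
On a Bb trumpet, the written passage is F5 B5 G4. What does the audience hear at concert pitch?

The Bb trumpet sounds a major second below written, so transpose each written note down a major second.
F5 becomes Eb5
B5 becomes A5
G4 becomes F4

Eb5 A5 F4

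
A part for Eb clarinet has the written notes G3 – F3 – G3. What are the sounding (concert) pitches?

Written C4 on the Eb clarinet sounds as Eb4, a minor third higher; apply that shift to every note.
G3 → Bb3
F3 → Ab3
G3 → Bb3

Bb3 Ab3 Bb3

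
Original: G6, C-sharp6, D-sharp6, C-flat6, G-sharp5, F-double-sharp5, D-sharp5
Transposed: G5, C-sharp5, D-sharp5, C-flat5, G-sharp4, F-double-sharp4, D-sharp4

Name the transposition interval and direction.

down a perfect octave

From G6 to G5 is 8 letter names — an octave of some quality.
G5 to G6 is 12 semitones, which makes it a perfect octave; the second version is lower, so the direction is down.
Checking another pair — D#5 → D#4 — gives the same interval.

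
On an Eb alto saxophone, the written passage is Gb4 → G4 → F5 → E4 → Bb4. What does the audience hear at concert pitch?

The Eb alto saxophone sounds a major sixth below written, so transpose each written note down a major sixth.
Gb4 -> Bbb3
G4 -> Bb3
F5 -> Ab4
E4 -> G3
Bb4 -> Db4

Bbb3 Bb3 Ab4 G3 Db4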